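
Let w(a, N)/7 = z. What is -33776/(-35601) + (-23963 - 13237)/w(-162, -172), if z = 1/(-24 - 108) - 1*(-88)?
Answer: -34413798544/578907861 ≈ -59.446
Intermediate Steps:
z = 11615/132 (z = 1/(-132) + 88 = -1/132 + 88 = 11615/132 ≈ 87.992)
w(a, N) = 81305/132 (w(a, N) = 7*(11615/132) = 81305/132)
-33776/(-35601) + (-23963 - 13237)/w(-162, -172) = -33776/(-35601) + (-23963 - 13237)/(81305/132) = -33776*(-1/35601) - 37200*132/81305 = 33776/35601 - 982080/16261 = -34413798544/578907861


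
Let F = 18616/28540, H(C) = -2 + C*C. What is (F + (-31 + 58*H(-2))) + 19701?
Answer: 141177764/7135 ≈ 19787.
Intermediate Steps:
H(C) = -2 + C**2
F = 4654/7135 (F = 18616*(1/28540) = 4654/7135 ≈ 0.65228)
(F + (-31 + 58*H(-2))) + 19701 = (4654/7135 + (-31 + 58*(-2 + (-2)**2))) + 19701 = (4654/7135 + (-31 + 58*(-2 + 4))) + 19701 = (4654/7135 + (-31 + 58*2)) + 19701 = (4654/7135 + (-31 + 116)) + 19701 = (4654/7135 + 85) + 19701 = 611129/7135 + 19701 = 141177764/7135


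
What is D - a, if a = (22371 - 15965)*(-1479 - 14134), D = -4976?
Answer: 100011902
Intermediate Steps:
a = -100016878 (a = 6406*(-15613) = -100016878)
D - a = -4976 - 1*(-100016878) = -4976 + 100016878 = 100011902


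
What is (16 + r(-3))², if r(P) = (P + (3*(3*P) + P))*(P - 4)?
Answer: 61009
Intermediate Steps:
r(P) = 11*P*(-4 + P) (r(P) = (P + (9*P + P))*(-4 + P) = (P + 10*P)*(-4 + P) = (11*P)*(-4 + P) = 11*P*(-4 + P))
(16 + r(-3))² = (16 + 11*(-3)*(-4 - 3))² = (16 + 11*(-3)*(-7))² = (16 + 231)² = 247² = 61009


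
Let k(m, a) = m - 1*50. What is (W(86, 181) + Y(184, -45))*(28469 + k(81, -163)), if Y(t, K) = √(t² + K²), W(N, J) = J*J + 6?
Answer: 933859500 + 28500*√35881 ≈ 9.3926e+8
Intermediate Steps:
W(N, J) = 6 + J² (W(N, J) = J² + 6 = 6 + J²)
k(m, a) = -50 + m (k(m, a) = m - 50 = -50 + m)
Y(t, K) = √(K² + t²)
(W(86, 181) + Y(184, -45))*(28469 + k(81, -163)) = ((6 + 181²) + √((-45)² + 184²))*(28469 + (-50 + 81)) = ((6 + 32761) + √(2025 + 33856))*(28469 + 31) = (32767 + √35881)*28500 = 933859500 + 28500*√35881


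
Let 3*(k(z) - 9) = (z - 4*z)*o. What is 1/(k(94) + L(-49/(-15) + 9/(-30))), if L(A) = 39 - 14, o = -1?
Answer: 1/128 ≈ 0.0078125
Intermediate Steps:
L(A) = 25
k(z) = 9 + z (k(z) = 9 + ((z - 4*z)*(-1))/3 = 9 + (-3*z*(-1))/3 = 9 + (3*z)/3 = 9 + z)
1/(k(94) + L(-49/(-15) + 9/(-30))) = 1/((9 + 94) + 25) = 1/(103 + 25) = 1/128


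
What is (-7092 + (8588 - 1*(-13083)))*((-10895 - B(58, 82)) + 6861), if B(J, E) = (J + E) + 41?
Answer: -61450485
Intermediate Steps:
B(J, E) = 41 + E + J (B(J, E) = (E + J) + 41 = 41 + E + J)
(-7092 + (8588 - 1*(-13083)))*((-10895 - B(58, 82)) + 6861) = (-7092 + (8588 - 1*(-13083)))*((-10895 - (41 + 82 + 58)) + 6861) = (-7092 + (8588 + 13083))*((-10895 - 1*181) + 6861) = (-7092 + 21671)*((-10895 - 181) + 6861) = 14579*(-11076 + 6861) = 14579*(-4215) = -61450485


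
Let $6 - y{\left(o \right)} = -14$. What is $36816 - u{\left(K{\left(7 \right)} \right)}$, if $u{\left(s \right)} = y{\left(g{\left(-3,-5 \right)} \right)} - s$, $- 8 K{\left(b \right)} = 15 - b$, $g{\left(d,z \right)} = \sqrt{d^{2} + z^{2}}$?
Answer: $36795$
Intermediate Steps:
$y{\left(o \right)} = 20$ ($y{\left(o \right)} = 6 - -14 = 6 + 14 = 20$)
$K{\left(b \right)} = - \frac{15}{8} + \frac{b}{8}$ ($K{\left(b \right)} = - \frac{15 - b}{8} = - \frac{15}{8} + \frac{b}{8}$)
$u{\left(s \right)} = 20 - s$
$36816 - u{\left(K{\left(7 \right)} \right)} = 36816 - \left(20 - \left(- \frac{15}{8} + \frac{1}{8} \cdot 7\right)\right) = 36816 - \left(20 - \left(- \frac{15}{8} + \frac{7}{8}\right)\right) = 36816 - \left(20 - -1\right) = 36816 - \left(20 + 1\right) = 36816 - 21 = 36795$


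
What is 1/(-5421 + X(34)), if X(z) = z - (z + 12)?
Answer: -1/5433 ≈ -0.00018406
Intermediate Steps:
X(z) = -12 (X(z) = z - (12 + z) = z + (-12 - z) = -12)
1/(-5421 + X(34)) = 1/(-5421 - 12) = 1/(-5433) = -1/5433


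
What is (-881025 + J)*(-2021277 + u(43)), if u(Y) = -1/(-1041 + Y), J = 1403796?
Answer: -1054551668047095/998 ≈ -1.0567e+12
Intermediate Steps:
(-881025 + J)*(-2021277 + u(43)) = (-881025 + 1403796)*(-2021277 - 1/(-1041 + 43)) = 522771*(-2021277 - 1/(-998)) = 522771*(-2021277 - 1*(-1/998)) = 522771*(-2021277 + 1/998) = 522771*(-2017234445/998) = -1054551668047095/998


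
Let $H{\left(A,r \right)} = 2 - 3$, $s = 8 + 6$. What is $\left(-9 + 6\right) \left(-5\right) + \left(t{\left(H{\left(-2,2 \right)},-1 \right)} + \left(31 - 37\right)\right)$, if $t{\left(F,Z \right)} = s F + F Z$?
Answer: $-4$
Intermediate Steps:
$s = 14$
$H{\left(A,r \right)} = -1$ ($H{\left(A,r \right)} = 2 - 3 = -1$)
$t{\left(F,Z \right)} = 14 F + F Z$
$\left(-9 + 6\right) \left(-5\right) + \left(t{\left(H{\left(-2,2 \right)},-1 \right)} + \left(31 - 37\right)\right) = \left(-9 + 6\right) \left(-5\right) + \left(- (14 - 1) + \left(31 - 37\right)\right) = \left(-3\right) \left(-5\right) - 19 = 15 - 19 = -4$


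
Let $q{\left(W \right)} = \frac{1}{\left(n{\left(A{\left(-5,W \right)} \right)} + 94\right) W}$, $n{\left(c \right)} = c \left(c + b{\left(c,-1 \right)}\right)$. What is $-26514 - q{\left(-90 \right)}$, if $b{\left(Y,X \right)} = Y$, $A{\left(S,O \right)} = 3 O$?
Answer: $- \frac{348141016439}{13130460} \approx -26514.0$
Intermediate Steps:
$n{\left(c \right)} = 2 c^{2}$ ($n{\left(c \right)} = c \left(c + c\right) = c 2 c = 2 c^{2}$)
$q{\left(W \right)} = \frac{1}{W \left(94 + 18 W^{2}\right)}$ ($q{\left(W \right)} = \frac{1}{\left(2 \left(3 W\right)^{2} + 94\right) W} = \frac{1}{\left(2 \cdot 9 W^{2} + 94\right) W} = \frac{1}{\left(18 W^{2} + 94\right) W} = \frac{1}{\left(94 + 18 W^{2}\right) W} = \frac{1}{W \left(94 + 18 W^{2}\right)}$)
$-26514 - q{\left(-90 \right)} = -26514 - \frac{1}{18 \left(-90\right)^{3} + 94 \left(-90\right)} = -26514 - \frac{1}{18 \left(-729000\right) - 8460} = -26514 - \frac{1}{-13122000 - 8460} = -26514 - \frac{1}{-13130460} = -26514 - - \frac{1}{13130460} = -26514 + \frac{1}{13130460} = - \frac{348141016439}{13130460}$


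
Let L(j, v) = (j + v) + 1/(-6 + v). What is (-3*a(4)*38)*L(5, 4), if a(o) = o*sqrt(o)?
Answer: -7752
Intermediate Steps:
L(j, v) = j + v + 1/(-6 + v)
a(o) = o**(3/2)
(-3*a(4)*38)*L(5, 4) = (-3*4**(3/2)*38)*((1 + 4**2 - 6*5 - 6*4 + 5*4)/(-6 + 4)) = (-3*8*38)*((1 + 16 - 30 - 24 + 20)/(-2)) = (-24*38)*(-1/2*(-17)) = -912*17/2 = -7752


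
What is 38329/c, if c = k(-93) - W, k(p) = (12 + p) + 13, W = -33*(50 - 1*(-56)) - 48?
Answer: 38329/3478 ≈ 11.020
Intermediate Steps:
W = -3546 (W = -33*(50 + 56) - 48 = -33*106 - 48 = -3498 - 48 = -3546)
k(p) = 25 + p
c = 3478 (c = (25 - 93) - 1*(-3546) = -68 + 3546 = 3478)
38329/c = 38329/3478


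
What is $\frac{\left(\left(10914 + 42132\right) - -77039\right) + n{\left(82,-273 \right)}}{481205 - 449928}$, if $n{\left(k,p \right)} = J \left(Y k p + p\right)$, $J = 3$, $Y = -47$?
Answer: $\frac{3285692}{31277} \approx 105.05$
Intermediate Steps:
$n{\left(k,p \right)} = 3 p - 141 k p$ ($n{\left(k,p \right)} = 3 \left(- 47 k p + p\right) = 3 \left(p - 47 k p\right) = 3 p - 141 k p$)
$\frac{\left(\left(10914 + 42132\right) - -77039\right) + n{\left(82,-273 \right)}}{481205 - 449928} = \frac{\left(\left(10914 + 42132\right) - -77039\right) + 3 \left(-273\right) \left(1 - 3854\right)}{481205 - 449928} = \frac{\left(53046 + 77039\right) + 3 \left(-273\right) \left(1 - 3854\right)}{31277} = \left(130085 + 3 \left(-273\right) \left(-3853\right)\right) \frac{1}{31277} = \left(130085 + 3155607\right) \frac{1}{31277} = 3285692 \cdot \frac{1}{31277} = \frac{3285692}{31277}$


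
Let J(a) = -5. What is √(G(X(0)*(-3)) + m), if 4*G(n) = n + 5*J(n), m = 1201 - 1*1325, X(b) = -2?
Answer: I*√515/2 ≈ 11.347*I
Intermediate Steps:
m = -124 (m = 1201 - 1325 = -124)
G(n) = -25/4 + n/4 (G(n) = (n + 5*(-5))/4 = (n - 25)/4 = (-25 + n)/4 = -25/4 + n/4)
√(G(X(0)*(-3)) + m) = √((-25/4 + (-2*(-3))/4) - 124) = √((-25/4 + (¼)*6) - 124) = √((-25/4 + 3/2) - 124) = √(-19/4 - 124) = √(-515/4) = I*√515/2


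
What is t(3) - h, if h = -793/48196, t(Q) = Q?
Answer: 145381/48196 ≈ 3.0165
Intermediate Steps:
h = -793/48196 (h = -793*1/48196 = -793/48196 ≈ -0.016454)
t(3) - h = 3 - 1*(-793/48196) = 3 + 793/48196 = 145381/48196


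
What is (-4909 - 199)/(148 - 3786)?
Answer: 2554/1819 ≈ 1.4041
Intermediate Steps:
(-4909 - 199)/(148 - 3786) = -5108/(-3638) = -5108*(-1/3638) = 2554/1819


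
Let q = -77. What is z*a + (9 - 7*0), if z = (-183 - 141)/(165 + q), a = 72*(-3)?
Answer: 8847/11 ≈ 804.27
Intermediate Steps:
a = -216
z = -81/22 (z = (-183 - 141)/(165 - 77) = -324/88 = -324*1/88 = -81/22 ≈ -3.6818)
z*a + (9 - 7*0) = -81/22*(-216) + (9 - 7*0) = 8748/11 + (9 + 0) = 8748/11 + 9 = 8847/11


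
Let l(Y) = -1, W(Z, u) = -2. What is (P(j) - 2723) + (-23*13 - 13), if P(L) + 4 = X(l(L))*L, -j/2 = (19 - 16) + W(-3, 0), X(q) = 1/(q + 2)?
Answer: -3041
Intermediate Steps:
X(q) = 1/(2 + q)
j = -2 (j = -2*((19 - 16) - 2) = -2*(3 - 2) = -2*1 = -2)
P(L) = -4 + L (P(L) = -4 + L/(2 - 1) = -4 + L/1 = -4 + 1*L = -4 + L)
(P(j) - 2723) + (-23*13 - 13) = ((-4 - 2) - 2723) + (-23*13 - 13) = (-6 - 2723) + (-299 - 13) = -2729 - 312 = -3041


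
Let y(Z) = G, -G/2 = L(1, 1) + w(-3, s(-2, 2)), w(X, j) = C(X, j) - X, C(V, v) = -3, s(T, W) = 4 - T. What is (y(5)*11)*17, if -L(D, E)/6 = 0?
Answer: 0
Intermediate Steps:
w(X, j) = -3 - X
L(D, E) = 0 (L(D, E) = -6*0 = 0)
G = 0 (G = -2*(0 + (-3 - 1*(-3))) = -2*(0 + (-3 + 3)) = -2*(0 + 0) = -2*0 = 0)
y(Z) = 0
(y(5)*11)*17 = (0*11)*17 = 0*17 = 0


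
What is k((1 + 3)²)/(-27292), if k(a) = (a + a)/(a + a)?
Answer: -1/27292 ≈ -3.6641e-5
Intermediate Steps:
k(a) = 1 (k(a) = (2*a)/((2*a)) = (2*a)*(1/(2*a)) = 1)
k((1 + 3)²)/(-27292) = 1/(-27292) = 1*(-1/27292) = -1/27292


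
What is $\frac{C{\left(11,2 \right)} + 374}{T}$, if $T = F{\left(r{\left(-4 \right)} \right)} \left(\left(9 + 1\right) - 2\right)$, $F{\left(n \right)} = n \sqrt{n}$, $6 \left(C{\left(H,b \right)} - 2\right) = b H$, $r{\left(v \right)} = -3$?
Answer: $\frac{1139 i \sqrt{3}}{216} \approx 9.1334 i$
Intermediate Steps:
$C{\left(H,b \right)} = 2 + \frac{H b}{6}$ ($C{\left(H,b \right)} = 2 + \frac{b H}{6} = 2 + \frac{H b}{6}$)
$F{\left(n \right)} = n^{\frac{3}{2}}$
$T = - 24 i \sqrt{3}$ ($T = \left(-3\right)^{\frac{3}{2}} \left(\left(9 + 1\right) - 2\right) = - 3 i \sqrt{3} \left(10 - 2\right) = - 3 i \sqrt{3} \cdot 8 = - 24 i \sqrt{3} \approx - 41.569 i$)
$\frac{C{\left(11,2 \right)} + 374}{T} = \frac{\left(2 + \frac{1}{6} \cdot 11 \cdot 2\right) + 374}{\left(-24\right) i \sqrt{3}} = \left(\left(2 + \frac{11}{3}\right) + 374\right) \frac{i \sqrt{3}}{72} = \left(\frac{17}{3} + 374\right) \frac{i \sqrt{3}}{72} = \frac{1139 \frac{i \sqrt{3}}{72}}{3} = \frac{1139 i \sqrt{3}}{216}$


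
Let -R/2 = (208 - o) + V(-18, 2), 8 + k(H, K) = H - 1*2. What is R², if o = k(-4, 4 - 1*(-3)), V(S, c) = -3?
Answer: 191844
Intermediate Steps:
k(H, K) = -10 + H (k(H, K) = -8 + (H - 1*2) = -8 + (H - 2) = -8 + (-2 + H) = -10 + H)
o = -14 (o = -10 - 4 = -14)
R = -438 (R = -2*((208 - 1*(-14)) - 3) = -2*((208 + 14) - 3) = -2*(222 - 3) = -2*219 = -438)
R² = (-438)² = 191844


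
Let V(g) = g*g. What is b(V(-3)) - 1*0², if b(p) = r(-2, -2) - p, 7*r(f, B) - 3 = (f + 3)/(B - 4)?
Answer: -361/42 ≈ -8.5952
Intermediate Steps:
V(g) = g²
r(f, B) = 3/7 + (3 + f)/(7*(-4 + B)) (r(f, B) = 3/7 + ((f + 3)/(B - 4))/7 = 3/7 + ((3 + f)/(-4 + B))/7 = 3/7 + (3 + f)/(7*(-4 + B)))
b(p) = 17/42 - p (b(p) = (-9 - 2 + 3*(-2))/(7*(-4 - 2)) - p = (⅐)*(-9 - 2 - 6)/(-6) - p = (⅐)*(-⅙)*(-17) - p = 17/42 - p)
b(V(-3)) - 1*0² = (17/42 - 1*(-3)²) - 1*0² = (17/42 - 1*9) - 1*0 = (17/42 - 9) + 0 = -361/42 + 0 = -361/42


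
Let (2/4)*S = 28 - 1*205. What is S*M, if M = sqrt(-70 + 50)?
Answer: -708*I*sqrt(5) ≈ -1583.1*I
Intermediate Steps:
S = -354 (S = 2*(28 - 1*205) = 2*(28 - 205) = 2*(-177) = -354)
M = 2*I*sqrt(5) (M = sqrt(-20) = 2*I*sqrt(5) ≈ 4.4721*I)
S*M = -708*I*sqrt(5)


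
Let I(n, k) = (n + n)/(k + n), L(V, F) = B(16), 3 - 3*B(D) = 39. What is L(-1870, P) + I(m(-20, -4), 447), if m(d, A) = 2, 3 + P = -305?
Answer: -5384/449 ≈ -11.991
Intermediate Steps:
P = -308 (P = -3 - 305 = -308)
B(D) = -12 (B(D) = 1 - ⅓*39 = 1 - 13 = -12)
L(V, F) = -12
I(n, k) = 2*n/(k + n) (I(n, k) = (2*n)/(k + n) = 2*n/(k + n))
L(-1870, P) + I(m(-20, -4), 447) = -12 + 2*2/(447 + 2) = -12 + 2*2/449 = -12 + 2*2*(1/449) = -12 + 4/449 = -5384/449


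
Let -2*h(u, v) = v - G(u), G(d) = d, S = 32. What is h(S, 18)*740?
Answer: 5180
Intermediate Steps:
h(u, v) = u/2 - v/2 (h(u, v) = -(v - u)/2 = u/2 - v/2)
h(S, 18)*740 = ((1/2)*32 - 1/2*18)*740 = (16 - 9)*740 = 7*740 = 5180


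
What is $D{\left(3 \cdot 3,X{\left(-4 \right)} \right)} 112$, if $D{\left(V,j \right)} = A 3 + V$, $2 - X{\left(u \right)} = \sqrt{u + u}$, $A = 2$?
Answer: $1680$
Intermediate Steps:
$X{\left(u \right)} = 2 - \sqrt{2} \sqrt{u}$ ($X{\left(u \right)} = 2 - \sqrt{u + u} = 2 - \sqrt{2 u} = 2 - \sqrt{2} \sqrt{u}$)
$D{\left(V,j \right)} = 6 + V$ ($D{\left(V,j \right)} = 2 \cdot 3 + V = 6 + V$)
$D{\left(3 \cdot 3,X{\left(-4 \right)} \right)} 112 = \left(6 + 3 \cdot 3\right) 112 = \left(6 + 9\right) 112 = 15 \cdot 112 = 1680$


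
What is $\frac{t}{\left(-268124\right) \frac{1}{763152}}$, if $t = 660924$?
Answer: $- \frac{126096368112}{67031} \approx -1.8812 \cdot 10^{6}$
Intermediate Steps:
$\frac{t}{\left(-268124\right) \frac{1}{763152}} = \frac{660924}{\left(-268124\right) \frac{1}{763152}} = \frac{660924}{- \frac{67031}{190788}} = 660924 \left(- \frac{190788}{67031}\right) = - \frac{126096368112}{67031}$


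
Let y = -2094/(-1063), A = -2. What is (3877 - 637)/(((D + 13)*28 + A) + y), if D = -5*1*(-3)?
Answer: 86103/20834 ≈ 4.1328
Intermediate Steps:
D = 15 (D = -5*(-3) = 15)
y = 2094/1063 (y = -2094*(-1/1063) = 2094/1063 ≈ 1.9699)
(3877 - 637)/(((D + 13)*28 + A) + y) = (3877 - 637)/(((15 + 13)*28 - 2) + 2094/1063) = 3240/((28*28 - 2) + 2094/1063) = 3240/((784 - 2) + 2094/1063) = 3240/(782 + 2094/1063) = 3240/(833360/1063) = 3240*(1063/833360) = 86103/20834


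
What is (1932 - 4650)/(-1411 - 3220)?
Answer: 2718/4631 ≈ 0.58691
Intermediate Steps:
(1932 - 4650)/(-1411 - 3220) = -2718/(-4631) = -2718*(-1/4631) = 2718/4631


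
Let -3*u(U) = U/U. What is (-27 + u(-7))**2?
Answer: 6724/9 ≈ 747.11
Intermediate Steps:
u(U) = -1/3 (u(U) = -U/(3*U) = -1/3*1 = -1/3)
(-27 + u(-7))**2 = (-27 - 1/3)**2 = (-82/3)**2 = 6724/9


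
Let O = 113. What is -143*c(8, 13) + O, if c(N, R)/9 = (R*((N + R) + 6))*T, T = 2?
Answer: -903361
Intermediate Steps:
c(N, R) = 18*R*(6 + N + R) (c(N, R) = 9*((R*((N + R) + 6))*2) = 9*((R*(6 + N + R))*2) = 9*(2*R*(6 + N + R)) = 18*R*(6 + N + R))
-143*c(8, 13) + O = -2574*13*(6 + 8 + 13) + 113 = -2574*13*27 + 113 = -143*6318 + 113 = -903474 + 113 = -903361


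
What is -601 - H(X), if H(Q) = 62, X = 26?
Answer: -663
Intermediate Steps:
-601 - H(X) = -601 - 1*62 = -601 - 62 = -663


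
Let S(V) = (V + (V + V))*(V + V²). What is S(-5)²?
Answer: 90000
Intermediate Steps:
S(V) = 3*V*(V + V²) (S(V) = (V + 2*V)*(V + V²) = (3*V)*(V + V²) = 3*V*(V + V²))
S(-5)² = (3*(-5)²*(1 - 5))² = (3*25*(-4))² = (-300)² = 90000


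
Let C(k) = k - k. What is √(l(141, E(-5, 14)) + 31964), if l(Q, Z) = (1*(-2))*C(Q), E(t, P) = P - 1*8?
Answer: 2*√7991 ≈ 178.78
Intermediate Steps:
E(t, P) = -8 + P (E(t, P) = P - 8 = -8 + P)
C(k) = 0
l(Q, Z) = 0 (l(Q, Z) = (1*(-2))*0 = -2*0 = 0)
√(l(141, E(-5, 14)) + 31964) = √(0 + 31964) = √31964 = 2*√7991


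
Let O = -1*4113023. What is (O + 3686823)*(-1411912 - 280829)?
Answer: 721446214200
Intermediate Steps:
O = -4113023
(O + 3686823)*(-1411912 - 280829) = (-4113023 + 3686823)*(-1411912 - 280829) = -426200*(-1692741) = 721446214200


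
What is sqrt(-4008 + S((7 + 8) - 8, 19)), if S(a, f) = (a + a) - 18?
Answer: 2*I*sqrt(1003) ≈ 63.34*I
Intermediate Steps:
S(a, f) = -18 + 2*a (S(a, f) = 2*a - 18 = -18 + 2*a)
sqrt(-4008 + S((7 + 8) - 8, 19)) = sqrt(-4008 + (-18 + 2*((7 + 8) - 8))) = sqrt(-4008 + (-18 + 2*(15 - 8))) = sqrt(-4008 + (-18 + 2*7)) = sqrt(-4008 + (-18 + 14)) = sqrt(-4008 - 4) = sqrt(-4012) = 2*I*sqrt(1003)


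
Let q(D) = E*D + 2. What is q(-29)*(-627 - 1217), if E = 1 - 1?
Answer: -3688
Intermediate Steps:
E = 0
q(D) = 2 (q(D) = 0*D + 2 = 0 + 2 = 2)
q(-29)*(-627 - 1217) = 2*(-627 - 1217) = 2*(-1844) = -3688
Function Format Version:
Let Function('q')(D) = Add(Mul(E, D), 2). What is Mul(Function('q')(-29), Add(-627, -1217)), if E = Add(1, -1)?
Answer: -3688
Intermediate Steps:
E = 0
Function('q')(D) = 2 (Function('q')(D) = Add(Mul(0, D), 2) = Add(0, 2) = 2)
Mul(Function('q')(-29), Add(-627, -1217)) = Mul(2, Add(-627, -1217)) = Mul(2, -1844) = -3688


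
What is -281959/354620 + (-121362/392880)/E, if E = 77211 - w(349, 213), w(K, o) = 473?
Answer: -833409383297/1048174164464 ≈ -0.79511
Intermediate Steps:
E = 76738 (E = 77211 - 1*473 = 77211 - 473 = 76738)
-281959/354620 + (-121362/392880)/E = -281959/354620 - 121362/392880/76738 = -281959*1/354620 - 121362*1/392880*(1/76738) = -281959/354620 - 20227/65480*1/76738 = -281959/354620 - 20227/5024804240 = -833409383297/1048174164464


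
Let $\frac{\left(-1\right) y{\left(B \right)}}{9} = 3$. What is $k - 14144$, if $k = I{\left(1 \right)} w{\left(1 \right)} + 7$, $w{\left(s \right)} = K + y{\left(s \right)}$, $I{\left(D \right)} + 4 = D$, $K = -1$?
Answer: $-14053$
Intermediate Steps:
$I{\left(D \right)} = -4 + D$
$y{\left(B \right)} = -27$ ($y{\left(B \right)} = \left(-9\right) 3 = -27$)
$w{\left(s \right)} = -28$ ($w{\left(s \right)} = -1 - 27 = -28$)
$k = 91$ ($k = \left(-4 + 1\right) \left(-28\right) + 7 = \left(-3\right) \left(-28\right) + 7 = 84 + 7 = 91$)
$k - 14144 = 91 - 14144 = -14053$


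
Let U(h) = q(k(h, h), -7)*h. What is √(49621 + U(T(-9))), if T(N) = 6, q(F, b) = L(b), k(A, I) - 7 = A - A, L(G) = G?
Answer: √49579 ≈ 222.66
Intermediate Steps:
k(A, I) = 7 (k(A, I) = 7 + (A - A) = 7 + 0 = 7)
q(F, b) = b
U(h) = -7*h
√(49621 + U(T(-9))) = √(49621 - 7*6) = √(49621 - 42) = √49579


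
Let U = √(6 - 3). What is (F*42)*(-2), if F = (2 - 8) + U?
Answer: 504 - 84*√3 ≈ 358.51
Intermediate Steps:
U = √3 ≈ 1.7320
F = -6 + √3 (F = (2 - 8) + √3 = -6 + √3 ≈ -4.2680)
(F*42)*(-2) = ((-6 + √3)*42)*(-2) = (-252 + 42*√3)*(-2) = 504 - 84*√3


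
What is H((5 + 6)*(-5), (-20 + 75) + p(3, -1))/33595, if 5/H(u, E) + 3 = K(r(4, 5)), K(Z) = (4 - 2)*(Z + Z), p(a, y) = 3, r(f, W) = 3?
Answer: 1/60471 ≈ 1.6537e-5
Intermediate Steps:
K(Z) = 4*Z (K(Z) = 2*(2*Z) = 4*Z)
H(u, E) = 5/9 (H(u, E) = 5/(-3 + 4*3) = 5/(-3 + 12) = 5/9)
H((5 + 6)*(-5), (-20 + 75) + p(3, -1))/33595 = (5/9)/33595 = (5/9)*(1/33595) = 1/60471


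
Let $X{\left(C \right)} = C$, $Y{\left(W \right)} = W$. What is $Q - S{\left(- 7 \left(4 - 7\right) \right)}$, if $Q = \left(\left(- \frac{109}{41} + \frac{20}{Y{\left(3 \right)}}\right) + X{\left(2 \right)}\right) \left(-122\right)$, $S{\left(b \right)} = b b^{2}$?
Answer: $- \frac{1229261}{123} \approx -9994.0$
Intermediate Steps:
$S{\left(b \right)} = b^{3}$
$Q = - \frac{90158}{123}$ ($Q = \left(\left(- \frac{109}{41} + \frac{20}{3}\right) + 2\right) \left(-122\right) = \left(\frac{493}{123} + 2\right) \left(-122\right) = \frac{739}{123} \left(-122\right) = - \frac{90158}{123} \approx -732.99$)
$Q - S{\left(- 7 \left(4 - 7\right) \right)} = - \frac{90158}{123} - \left(- 7 \left(4 - 7\right)\right)^{3} = - \frac{90158}{123} - \left(\left(-7\right) \left(-3\right)\right)^{3} = - \frac{90158}{123} - 21^{3} = - \frac{90158}{123} - 9261 = - \frac{1229261}{123}$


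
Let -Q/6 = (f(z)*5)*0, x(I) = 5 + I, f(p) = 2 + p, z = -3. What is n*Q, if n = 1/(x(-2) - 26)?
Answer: 0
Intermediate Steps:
n = -1/23 (n = 1/((5 - 2) - 26) = 1/(3 - 26) = 1/(-23) = -1/23 ≈ -0.043478)
Q = 0 (Q = -6*(2 - 3)*5*0 = -6*(-1*5)*0 = -(-30)*0 = -6*0 = 0)
n*Q = -1/23*0 = 0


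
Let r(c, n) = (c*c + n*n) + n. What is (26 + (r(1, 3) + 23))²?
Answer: 3844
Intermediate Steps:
r(c, n) = n + c² + n² (r(c, n) = (c² + n²) + n = n + c² + n²)
(26 + (r(1, 3) + 23))² = (26 + ((3 + 1² + 3²) + 23))² = (26 + ((3 + 1 + 9) + 23))² = (26 + (13 + 23))² = (26 + 36)² = 62² = 3844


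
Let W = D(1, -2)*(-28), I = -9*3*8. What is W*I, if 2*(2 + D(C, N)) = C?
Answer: -9072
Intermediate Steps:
D(C, N) = -2 + C/2
I = -216 (I = -27*8 = -216)
W = 42 (W = (-2 + (½)*1)*(-28) = (-2 + ½)*(-28) = -3/2*(-28) = 42)
W*I = 42*(-216) = -9072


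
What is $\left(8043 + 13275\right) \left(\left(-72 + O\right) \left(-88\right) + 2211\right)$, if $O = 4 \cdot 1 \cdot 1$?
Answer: $174701010$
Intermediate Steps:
$O = 4$ ($O = 4 \cdot 1 = 4$)
$\left(8043 + 13275\right) \left(\left(-72 + O\right) \left(-88\right) + 2211\right) = \left(8043 + 13275\right) \left(\left(-72 + 4\right) \left(-88\right) + 2211\right) = 21318 \left(\left(-68\right) \left(-88\right) + 2211\right) = 21318 \left(5984 + 2211\right) = 21318 \cdot 8195 = 174701010$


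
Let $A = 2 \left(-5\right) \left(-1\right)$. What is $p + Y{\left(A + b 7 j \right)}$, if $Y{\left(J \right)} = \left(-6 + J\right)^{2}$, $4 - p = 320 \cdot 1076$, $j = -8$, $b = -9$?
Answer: $-86252$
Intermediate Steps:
$p = -344316$ ($p = 4 - 320 \cdot 1076 = 4 - 344320 = -344316$)
$A = 10$ ($A = \left(-10\right) \left(-1\right) = 10$)
$p + Y{\left(A + b 7 j \right)} = -344316 + \left(-6 + \left(10 + \left(-9\right) 7 \left(-8\right)\right)\right)^{2} = -344316 + \left(-6 + \left(10 - -504\right)\right)^{2} = -344316 + \left(-6 + \left(10 + 504\right)\right)^{2} = -344316 + \left(-6 + 514\right)^{2} = -344316 + 508^{2} = -344316 + 258064 = -86252$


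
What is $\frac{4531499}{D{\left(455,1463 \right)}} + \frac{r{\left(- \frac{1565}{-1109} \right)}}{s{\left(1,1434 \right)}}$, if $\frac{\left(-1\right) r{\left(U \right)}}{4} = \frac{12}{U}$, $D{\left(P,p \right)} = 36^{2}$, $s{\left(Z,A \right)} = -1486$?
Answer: $\frac{5269238874041}{1506982320} \approx 3496.6$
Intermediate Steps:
$D{\left(P,p \right)} = 1296$
$r{\left(U \right)} = - \frac{48}{U}$ ($r{\left(U \right)} = - 4 \frac{12}{U} = - \frac{48}{U}$)
$\frac{4531499}{D{\left(455,1463 \right)}} + \frac{r{\left(- \frac{1565}{-1109} \right)}}{s{\left(1,1434 \right)}} = \frac{4531499}{1296} + \frac{\left(-48\right) \frac{1}{\left(-1565\right) \frac{1}{-1109}}}{-1486} = 4531499 \cdot \frac{1}{1296} + - \frac{48}{\left(-1565\right) \left(- \frac{1}{1109}\right)} \left(- \frac{1}{1486}\right) = \frac{4531499}{1296} + - \frac{48}{\frac{1565}{1109}} \left(- \frac{1}{1486}\right) = \frac{4531499}{1296} + \left(-48\right) \frac{1109}{1565} \left(- \frac{1}{1486}\right) = \frac{4531499}{1296} - - \frac{26616}{1162795} = \frac{4531499}{1296} + \frac{26616}{1162795} = \frac{5269238874041}{1506982320}$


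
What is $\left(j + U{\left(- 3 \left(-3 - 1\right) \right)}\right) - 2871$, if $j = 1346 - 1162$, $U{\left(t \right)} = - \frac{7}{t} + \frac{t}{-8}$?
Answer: $- \frac{32269}{12} \approx -2689.1$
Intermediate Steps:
$U{\left(t \right)} = - \frac{7}{t} - \frac{t}{8}$ ($U{\left(t \right)} = - \frac{7}{t} + t \left(- \frac{1}{8}\right) = - \frac{7}{t} - \frac{t}{8}$)
$j = 184$ ($j = 1346 - 1162 = 184$)
$\left(j + U{\left(- 3 \left(-3 - 1\right) \right)}\right) - 2871 = \left(184 - \left(7 \left(- \frac{1}{3 \left(-3 - 1\right)}\right) + \frac{1}{8} \left(-3\right) \left(-3 - 1\right)\right)\right) - 2871 = \left(184 - \left(\frac{7}{12} + \frac{1}{8} \left(-3\right) \left(-4\right)\right)\right) - 2871 = \left(184 - \left(\frac{3}{2} + \frac{7}{12}\right)\right) - 2871 = \left(184 - \frac{25}{12}\right) - 2871 = \frac{2183}{12} - 2871 = - \frac{32269}{12}$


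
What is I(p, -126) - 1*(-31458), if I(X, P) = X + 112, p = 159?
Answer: 31729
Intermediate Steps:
I(X, P) = 112 + X
I(p, -126) - 1*(-31458) = (112 + 159) - 1*(-31458) = 271 + 31458 = 31729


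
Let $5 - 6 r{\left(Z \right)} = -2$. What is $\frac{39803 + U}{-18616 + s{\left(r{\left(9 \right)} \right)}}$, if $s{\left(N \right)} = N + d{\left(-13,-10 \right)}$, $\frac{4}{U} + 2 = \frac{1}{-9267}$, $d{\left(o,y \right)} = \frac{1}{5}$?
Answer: $- \frac{4426269222}{2070133373} \approx -2.1382$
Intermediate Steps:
$d{\left(o,y \right)} = \frac{1}{5}$
$r{\left(Z \right)} = \frac{7}{6}$ ($r{\left(Z \right)} = \frac{5}{6} - - \frac{1}{3} = \frac{5}{6} + \frac{1}{3} = \frac{7}{6}$)
$U = - \frac{37068}{18535}$ ($U = \frac{4}{-2 + \frac{1}{-9267}} = \frac{4}{-2 - \frac{1}{9267}} = \frac{4}{- \frac{18535}{9267}} = 4 \left(- \frac{9267}{18535}\right) = - \frac{37068}{18535} \approx -1.9999$)
$s{\left(N \right)} = \frac{1}{5} + N$ ($s{\left(N \right)} = N + \frac{1}{5} = \frac{1}{5} + N$)
$\frac{39803 + U}{-18616 + s{\left(r{\left(9 \right)} \right)}} = \frac{39803 - \frac{37068}{18535}}{-18616 + \left(\frac{1}{5} + \frac{7}{6}\right)} = \frac{737711537}{18535 \left(-18616 + \frac{41}{30}\right)} = \frac{737711537}{18535 \left(- \frac{558439}{30}\right)} = \frac{737711537}{18535} \left(- \frac{30}{558439}\right) = - \frac{4426269222}{2070133373}$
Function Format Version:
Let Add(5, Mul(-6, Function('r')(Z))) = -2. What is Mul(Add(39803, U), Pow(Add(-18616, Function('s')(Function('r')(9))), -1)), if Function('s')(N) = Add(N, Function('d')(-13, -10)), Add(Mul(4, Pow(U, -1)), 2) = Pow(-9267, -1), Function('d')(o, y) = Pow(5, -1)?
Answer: Rational(-4426269222, 2070133373) ≈ -2.1382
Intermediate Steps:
Function('d')(o, y) = Rational(1, 5)
Function('r')(Z) = Rational(7, 6) (Function('r')(Z) = Add(Rational(5, 6), Mul(Rational(-1, 6), -2)) = Add(Rational(5, 6), Rational(1, 3)) = Rational(7, 6))
U = Rational(-37068, 18535) (U = Mul(4, Pow(Add(-2, Pow(-9267, -1)), -1)) = Mul(4, Pow(Add(-2, Rational(-1, 9267)), -1)) = Mul(4, Pow(Rational(-18535, 9267), -1)) = Mul(4, Rational(-9267, 18535)) = Rational(-37068, 18535) ≈ -1.9999)
Function('s')(N) = Add(Rational(1, 5), N) (Function('s')(N) = Add(N, Rational(1, 5)) = Add(Rational(1, 5), N))
Mul(Add(39803, U), Pow(Add(-18616, Function('s')(Function('r')(9))), -1)) = Mul(Add(39803, Rational(-37068, 18535)), Pow(Add(-18616, Add(Rational(1, 5), Rational(7, 6))), -1)) = Mul(Rational(737711537, 18535), Pow(Add(-18616, Rational(41, 30)), -1)) = Mul(Rational(737711537, 18535), Pow(Rational(-558439, 30), -1)) = Mul(Rational(737711537, 18535), Rational(-30, 558439)) = Rational(-4426269222, 2070133373)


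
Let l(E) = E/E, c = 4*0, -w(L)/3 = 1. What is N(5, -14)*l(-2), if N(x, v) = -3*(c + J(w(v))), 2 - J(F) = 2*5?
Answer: 24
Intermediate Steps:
w(L) = -3 (w(L) = -3*1 = -3)
J(F) = -8 (J(F) = 2 - 2*5 = 2 - 1*10 = 2 - 10 = -8)
c = 0
l(E) = 1
N(x, v) = 24 (N(x, v) = -3*(0 - 8) = -3*(-8) = 24)
N(5, -14)*l(-2) = 24*1 = 24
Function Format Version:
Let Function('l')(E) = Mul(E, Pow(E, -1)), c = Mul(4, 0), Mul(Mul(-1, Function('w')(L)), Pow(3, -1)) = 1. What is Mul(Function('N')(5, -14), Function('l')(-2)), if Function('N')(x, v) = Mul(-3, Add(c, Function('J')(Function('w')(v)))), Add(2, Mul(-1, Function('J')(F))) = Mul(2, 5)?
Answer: 24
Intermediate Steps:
Function('w')(L) = -3 (Function('w')(L) = Mul(-3, 1) = -3)
Function('J')(F) = -8 (Function('J')(F) = Add(2, Mul(-1, Mul(2, 5))) = Add(2, Mul(-1, 10)) = Add(2, -10) = -8)
c = 0
Function('l')(E) = 1
Function('N')(x, v) = 24 (Function('N')(x, v) = Mul(-3, Add(0, -8)) = Mul(-3, -8) = 24)
Mul(Function('N')(5, -14), Function('l')(-2)) = Mul(24, 1) = 24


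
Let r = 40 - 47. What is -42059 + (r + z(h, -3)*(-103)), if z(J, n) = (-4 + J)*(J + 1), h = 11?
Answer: -50718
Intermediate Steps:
r = -7
z(J, n) = (1 + J)*(-4 + J) (z(J, n) = (-4 + J)*(1 + J) = (1 + J)*(-4 + J))
-42059 + (r + z(h, -3)*(-103)) = -42059 + (-7 + (-4 + 11**2 - 3*11)*(-103)) = -42059 + (-7 + (-4 + 121 - 33)*(-103)) = -42059 + (-7 + 84*(-103)) = -42059 + (-7 - 8652) = -42059 - 8659 = -50718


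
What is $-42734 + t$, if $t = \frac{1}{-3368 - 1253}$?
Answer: $- \frac{197473815}{4621} \approx -42734.0$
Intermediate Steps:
$t = - \frac{1}{4621}$ ($t = \frac{1}{-4621} = - \frac{1}{4621} \approx -0.0002164$)
$-42734 + t = -42734 - \frac{1}{4621} = - \frac{197473815}{4621}$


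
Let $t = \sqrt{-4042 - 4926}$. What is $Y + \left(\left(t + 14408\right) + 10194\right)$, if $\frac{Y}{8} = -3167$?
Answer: $-734 + 2 i \sqrt{2242} \approx -734.0 + 94.7 i$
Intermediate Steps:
$Y = -25336$ ($Y = 8 \left(-3167\right) = -25336$)
$t = 2 i \sqrt{2242}$ ($t = \sqrt{-8968} = 2 i \sqrt{2242} \approx 94.699 i$)
$Y + \left(\left(t + 14408\right) + 10194\right) = -25336 + \left(\left(2 i \sqrt{2242} + 14408\right) + 10194\right) = -25336 + \left(\left(14408 + 2 i \sqrt{2242}\right) + 10194\right) = -25336 + \left(24602 + 2 i \sqrt{2242}\right) = -734 + 2 i \sqrt{2242}$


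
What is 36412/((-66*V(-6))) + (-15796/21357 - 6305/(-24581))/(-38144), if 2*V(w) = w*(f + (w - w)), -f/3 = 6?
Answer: -6751282304310569/660815114851584 ≈ -10.217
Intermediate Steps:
f = -18 (f = -3*6 = -18)
V(w) = -9*w (V(w) = (w*(-18 + (w - w)))/2 = (w*(-18 + 0))/2 = (w*(-18))/2 = (-18*w)/2 = -9*w)
36412/((-66*V(-6))) + (-15796/21357 - 6305/(-24581))/(-38144) = 36412/((-(-594)*(-6))) + (-15796/21357 - 6305/(-24581))/(-38144) = 36412/((-66*54)) + (-15796*1/21357 - 6305*(-1/24581))*(-1/38144) = 36412/(-3564) + (-15796/21357 + 6305/24581)*(-1/38144) = 36412*(-1/3564) - 253625591/524976417*(-1/38144) = -9103/891 + 253625591/20024700450048 = -6751282304310569/660815114851584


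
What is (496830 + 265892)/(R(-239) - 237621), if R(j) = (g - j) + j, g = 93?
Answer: -381361/118764 ≈ -3.2111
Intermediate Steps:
R(j) = 93 (R(j) = (93 - j) + j = 93)
(496830 + 265892)/(R(-239) - 237621) = (496830 + 265892)/(93 - 237621) = 762722/(-237528) = 762722*(-1/237528) = -381361/118764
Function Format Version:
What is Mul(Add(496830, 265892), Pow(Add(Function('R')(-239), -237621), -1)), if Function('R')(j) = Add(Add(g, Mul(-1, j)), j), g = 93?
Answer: Rational(-381361, 118764) ≈ -3.2111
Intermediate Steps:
Function('R')(j) = 93 (Function('R')(j) = Add(Add(93, Mul(-1, j)), j) = 93)
Mul(Add(496830, 265892), Pow(Add(Function('R')(-239), -237621), -1)) = Mul(Add(496830, 265892), Pow(Add(93, -237621), -1)) = Mul(762722, Pow(-237528, -1)) = Mul(762722, Rational(-1, 237528)) = Rational(-381361, 118764)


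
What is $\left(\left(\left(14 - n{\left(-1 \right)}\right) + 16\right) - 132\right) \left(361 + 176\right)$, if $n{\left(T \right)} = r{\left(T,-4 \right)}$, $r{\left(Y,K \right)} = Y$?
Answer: $-54237$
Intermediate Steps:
$n{\left(T \right)} = T$
$\left(\left(\left(14 - n{\left(-1 \right)}\right) + 16\right) - 132\right) \left(361 + 176\right) = \left(\left(\left(14 - -1\right) + 16\right) - 132\right) \left(361 + 176\right) = \left(\left(\left(14 + 1\right) + 16\right) - 132\right) 537 = \left(\left(15 + 16\right) - 132\right) 537 = \left(31 - 132\right) 537 = \left(-101\right) 537 = -54237$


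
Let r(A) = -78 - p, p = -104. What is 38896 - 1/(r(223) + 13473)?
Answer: 525057103/13499 ≈ 38896.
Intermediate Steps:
r(A) = 26 (r(A) = -78 - 1*(-104) = -78 + 104 = 26)
38896 - 1/(r(223) + 13473) = 38896 - 1/(26 + 13473) = 38896 - 1/13499 = 525057103/13499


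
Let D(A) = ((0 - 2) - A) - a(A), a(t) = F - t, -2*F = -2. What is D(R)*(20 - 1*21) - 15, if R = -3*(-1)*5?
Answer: -12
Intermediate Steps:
F = 1 (F = -½*(-2) = 1)
a(t) = 1 - t
R = 15 (R = 3*5 = 15)
D(A) = -3 (D(A) = ((0 - 2) - A) - (1 - A) = (-2 - A) + (-1 + A) = -3)
D(R)*(20 - 1*21) - 15 = -3*(20 - 1*21) - 15 = -3*(20 - 21) - 15 = -3*(-1) - 15 = 3 - 15 = -12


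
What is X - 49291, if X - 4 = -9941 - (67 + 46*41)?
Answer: -61181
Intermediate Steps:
X = -11890 (X = 4 + (-9941 - (67 + 46*41)) = 4 + (-9941 - (67 + 1886)) = 4 + (-9941 - 1*1953) = 4 + (-9941 - 1953) = 4 - 11894 = -11890)
X - 49291 = -11890 - 49291 = -61181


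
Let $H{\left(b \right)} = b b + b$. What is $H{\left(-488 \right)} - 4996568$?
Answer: $-4758912$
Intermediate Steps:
$H{\left(b \right)} = b + b^{2}$ ($H{\left(b \right)} = b^{2} + b = b + b^{2}$)
$H{\left(-488 \right)} - 4996568 = - 488 \left(1 - 488\right) - 4996568 = \left(-488\right) \left(-487\right) - 4996568 = 237656 - 4996568 = -4758912$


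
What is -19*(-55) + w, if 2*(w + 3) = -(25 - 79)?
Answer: 1069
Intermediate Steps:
w = 24 (w = -3 + (-(25 - 79))/2 = -3 + (-1*(-54))/2 = -3 + (1/2)*54 = -3 + 27 = 24)
-19*(-55) + w = -19*(-55) + 24 = 1045 + 24 = 1069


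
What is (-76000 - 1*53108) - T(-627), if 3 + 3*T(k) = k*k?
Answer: -260150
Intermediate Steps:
T(k) = -1 + k²/3 (T(k) = -1 + (k*k)/3 = -1 + k²/3)
(-76000 - 1*53108) - T(-627) = (-76000 - 1*53108) - (-1 + (⅓)*(-627)²) = (-76000 - 53108) - (-1 + (⅓)*393129) = -129108 - (-1 + 131043) = -129108 - 1*131042 = -129108 - 131042 = -260150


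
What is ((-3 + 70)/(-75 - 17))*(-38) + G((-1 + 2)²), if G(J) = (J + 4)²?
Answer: 2423/46 ≈ 52.674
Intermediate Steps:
G(J) = (4 + J)²
((-3 + 70)/(-75 - 17))*(-38) + G((-1 + 2)²) = ((-3 + 70)/(-75 - 17))*(-38) + (4 + (-1 + 2)²)² = (67/(-92))*(-38) + (4 + 1²)² = (67*(-1/92))*(-38) + (4 + 1)² = -67/92*(-38) + 5² = 1273/46 + 25 = 2423/46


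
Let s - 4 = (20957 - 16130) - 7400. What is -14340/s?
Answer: 14340/2569 ≈ 5.5819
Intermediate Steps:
s = -2569 (s = 4 + ((20957 - 16130) - 7400) = 4 + (4827 - 7400) = 4 - 2573 = -2569)
-14340/s = -14340/(-2569) = -14340*(-1/2569) = 14340/2569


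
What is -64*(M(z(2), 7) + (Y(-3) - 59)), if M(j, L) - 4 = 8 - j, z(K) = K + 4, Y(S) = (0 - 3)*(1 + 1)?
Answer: 3776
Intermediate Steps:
Y(S) = -6 (Y(S) = -3*2 = -6)
z(K) = 4 + K
M(j, L) = 12 - j (M(j, L) = 4 + (8 - j) = 12 - j)
-64*(M(z(2), 7) + (Y(-3) - 59)) = -64*((12 - (4 + 2)) + (-6 - 59)) = -64*((12 - 1*6) - 65) = -64*((12 - 6) - 65) = -64*(6 - 65) = -64*(-59) = 3776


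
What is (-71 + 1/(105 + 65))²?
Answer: 145660761/28900 ≈ 5040.2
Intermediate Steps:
(-71 + 1/(105 + 65))² = (-71 + 1/170)² = (-12069/170)² = 145660761/28900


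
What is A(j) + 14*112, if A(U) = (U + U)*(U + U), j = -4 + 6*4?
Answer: 3168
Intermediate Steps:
j = 20 (j = -4 + 24 = 20)
A(U) = 4*U² (A(U) = (2*U)*(2*U) = 4*U²)
A(j) + 14*112 = 4*20² + 14*112 = 4*400 + 1568 = 1600 + 1568 = 3168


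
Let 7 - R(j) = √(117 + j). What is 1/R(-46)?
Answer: -7/22 - √71/22 ≈ -0.70119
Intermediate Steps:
R(j) = 7 - √(117 + j)
1/R(-46) = 1/(7 - √(117 - 46)) = 1/(7 - √71)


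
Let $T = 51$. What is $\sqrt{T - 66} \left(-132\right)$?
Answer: $- 132 i \sqrt{15} \approx - 511.23 i$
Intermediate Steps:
$\sqrt{T - 66} \left(-132\right) = \sqrt{51 - 66} \left(-132\right) = \sqrt{-15} \left(-132\right) = i \sqrt{15} \left(-132\right) = - 132 i \sqrt{15}$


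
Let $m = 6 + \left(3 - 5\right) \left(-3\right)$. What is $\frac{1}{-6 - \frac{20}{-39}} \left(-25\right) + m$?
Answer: $\frac{3543}{214} \approx 16.556$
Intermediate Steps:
$m = 12$ ($m = 6 + \left(3 - 5\right) \left(-3\right) = 6 - -6 = 6 + 6 = 12$)
$\frac{1}{-6 - \frac{20}{-39}} \left(-25\right) + m = \frac{1}{-6 - \frac{20}{-39}} \left(-25\right) + 12 = \frac{1}{-6 - - \frac{20}{39}} \left(-25\right) + 12 = \frac{1}{-6 + \frac{20}{39}} \left(-25\right) + 12 = \frac{1}{- \frac{214}{39}} \left(-25\right) + 12 = \left(- \frac{39}{214}\right) \left(-25\right) + 12 = \frac{975}{214} + 12 = \frac{3543}{214}$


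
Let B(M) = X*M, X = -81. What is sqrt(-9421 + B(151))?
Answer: 2*I*sqrt(5413) ≈ 147.15*I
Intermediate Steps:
B(M) = -81*M
sqrt(-9421 + B(151)) = sqrt(-9421 - 81*151) = sqrt(-9421 - 12231) = sqrt(-21652) = 2*I*sqrt(5413)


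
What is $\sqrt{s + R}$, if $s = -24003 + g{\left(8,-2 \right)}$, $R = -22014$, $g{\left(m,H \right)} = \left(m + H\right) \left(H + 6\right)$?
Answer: $i \sqrt{45993} \approx 214.46 i$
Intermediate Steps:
$g{\left(m,H \right)} = \left(6 + H\right) \left(H + m\right)$ ($g{\left(m,H \right)} = \left(H + m\right) \left(6 + H\right) = \left(6 + H\right) \left(H + m\right)$)
$s = -23979$ ($s = -24003 + \left(\left(-2\right)^{2} + 6 \left(-2\right) + 6 \cdot 8 - 16\right) = -24003 + \left(4 - 12 + 48 - 16\right) = -24003 + 24 = -23979$)
$\sqrt{s + R} = \sqrt{-23979 - 22014} = \sqrt{-45993} = i \sqrt{45993}$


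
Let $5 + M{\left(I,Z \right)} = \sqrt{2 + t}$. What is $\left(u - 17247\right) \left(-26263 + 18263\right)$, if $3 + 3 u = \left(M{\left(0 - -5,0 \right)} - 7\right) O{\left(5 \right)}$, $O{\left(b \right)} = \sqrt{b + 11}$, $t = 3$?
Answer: $138112000 - \frac{32000 \sqrt{5}}{3} \approx 1.3809 \cdot 10^{8}$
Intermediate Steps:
$M{\left(I,Z \right)} = -5 + \sqrt{5}$ ($M{\left(I,Z \right)} = -5 + \sqrt{2 + 3} = -5 + \sqrt{5}$)
$O{\left(b \right)} = \sqrt{11 + b}$
$u = -17 + \frac{4 \sqrt{5}}{3}$ ($u = -1 + \frac{\left(\left(-5 + \sqrt{5}\right) - 7\right) \sqrt{11 + 5}}{3} = -1 + \frac{\left(-12 + \sqrt{5}\right) \sqrt{16}}{3} = -1 + \frac{\left(-12 + \sqrt{5}\right) 4}{3} = -1 + \frac{-48 + 4 \sqrt{5}}{3} = -1 - \left(16 - \frac{4 \sqrt{5}}{3}\right) = -17 + \frac{4 \sqrt{5}}{3} \approx -14.019$)
$\left(u - 17247\right) \left(-26263 + 18263\right) = \left(\left(-17 + \frac{4 \sqrt{5}}{3}\right) - 17247\right) \left(-26263 + 18263\right) = \left(-17264 + \frac{4 \sqrt{5}}{3}\right) \left(-8000\right) = 138112000 - \frac{32000 \sqrt{5}}{3}$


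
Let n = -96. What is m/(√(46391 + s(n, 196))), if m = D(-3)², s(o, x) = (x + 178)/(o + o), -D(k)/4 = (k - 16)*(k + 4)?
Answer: 23104*√26720094/4453349 ≈ 26.818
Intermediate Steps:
D(k) = -4*(-16 + k)*(4 + k) (D(k) = -4*(k - 16)*(k + 4) = -4*(-16 + k)*(4 + k))
s(o, x) = (178 + x)/(2*o) (s(o, x) = (178 + x)/((2*o)) = (178 + x)*(1/(2*o)) = (178 + x)/(2*o))
m = 5776 (m = (256 - 4*(-3)² + 48*(-3))² = (256 - 4*9 - 144)² = (256 - 36 - 144)² = 76² = 5776)
m/(√(46391 + s(n, 196))) = 5776/(√(46391 + (½)*(178 + 196)/(-96))) = 5776/(√(46391 + (½)*(-1/96)*374)) = 5776/(√(46391 - 187/96)) = 5776/(√(4453349/96)) = 5776/((√26720094/24)) = 5776*(4*√26720094/4453349) = 23104*√26720094/4453349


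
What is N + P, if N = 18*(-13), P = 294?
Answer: 60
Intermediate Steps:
N = -234
N + P = -234 + 294 = 60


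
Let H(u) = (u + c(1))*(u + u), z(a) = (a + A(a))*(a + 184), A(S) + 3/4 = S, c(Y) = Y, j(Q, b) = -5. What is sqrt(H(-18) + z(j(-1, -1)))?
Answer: I*sqrt(5249)/2 ≈ 36.225*I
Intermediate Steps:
A(S) = -3/4 + S
z(a) = (184 + a)*(-3/4 + 2*a) (z(a) = (a + (-3/4 + a))*(a + 184) = (-3/4 + 2*a)*(184 + a) = (184 + a)*(-3/4 + 2*a))
H(u) = 2*u*(1 + u) (H(u) = (u + 1)*(u + u) = (1 + u)*(2*u) = 2*u*(1 + u))
sqrt(H(-18) + z(j(-1, -1))) = sqrt(2*(-18)*(1 - 18) + (-138 + 2*(-5)**2 + (1469/4)*(-5))) = sqrt(2*(-18)*(-17) + (-138 + 2*25 - 7345/4)) = sqrt(612 + (-138 + 50 - 7345/4)) = sqrt(612 - 7697/4) = sqrt(-5249/4) = I*sqrt(5249)/2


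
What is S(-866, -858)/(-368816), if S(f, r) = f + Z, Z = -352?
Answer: 87/26344 ≈ 0.0033025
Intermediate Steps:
S(f, r) = -352 + f (S(f, r) = f - 352 = -352 + f)
S(-866, -858)/(-368816) = (-352 - 866)/(-368816) = -1218*(-1/368816) = 87/26344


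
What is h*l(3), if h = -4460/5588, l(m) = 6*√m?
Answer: -6690*√3/1397 ≈ -8.2945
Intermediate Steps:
h = -1115/1397 (h = -4460*1/5588 = -1115/1397 ≈ -0.79814)
h*l(3) = -6690*√3/1397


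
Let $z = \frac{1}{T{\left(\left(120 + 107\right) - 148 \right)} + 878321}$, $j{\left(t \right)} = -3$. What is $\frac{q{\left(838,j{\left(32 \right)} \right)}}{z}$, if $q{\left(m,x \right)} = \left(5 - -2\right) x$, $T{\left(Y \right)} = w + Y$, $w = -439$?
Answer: $-18437181$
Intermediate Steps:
$T{\left(Y \right)} = -439 + Y$
$z = \frac{1}{877961}$ ($z = \frac{1}{\left(-439 + \left(\left(120 + 107\right) - 148\right)\right) + 878321} = \frac{1}{\left(-439 + \left(227 - 148\right)\right) + 878321} = \frac{1}{\left(-439 + 79\right) + 878321} = \frac{1}{-360 + 878321} = \frac{1}{877961} \approx 1.139 \cdot 10^{-6}$)
$q{\left(m,x \right)} = 7 x$ ($q{\left(m,x \right)} = \left(5 + 2\right) x = 7 x$)
$\frac{q{\left(838,j{\left(32 \right)} \right)}}{z} = 7 \left(-3\right) \frac{1}{\frac{1}{877961}} = \left(-21\right) 877961 = -18437181$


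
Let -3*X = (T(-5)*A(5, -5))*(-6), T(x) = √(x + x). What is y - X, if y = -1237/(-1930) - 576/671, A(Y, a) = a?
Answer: -281653/1295030 + 10*I*√10 ≈ -0.21749 + 31.623*I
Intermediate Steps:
T(x) = √2*√x (T(x) = √(2*x) = √2*√x)
y = -281653/1295030 (y = -1237*(-1/1930) - 576*1/671 = 1237/1930 - 576/671 = -281653/1295030 ≈ -0.21749)
X = -10*I*√10 (X = -(√2*√(-5))*(-5)*(-6)/3 = -(√2*(I*√5))*(-5)*(-6)/3 = -(I*√10)*(-5)*(-6)/3 = -(-5*I*√10)*(-6)/3 = -10*I*√10 ≈ -31.623*I)
y - X = -281653/1295030 - (-10)*I*√10 = -281653/1295030 + 10*I*√10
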